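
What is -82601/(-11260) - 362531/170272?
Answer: 2495634603/479315680 ≈ 5.2067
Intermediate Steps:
-82601/(-11260) - 362531/170272 = -82601*(-1/11260) - 362531*1/170272 = 82601/11260 - 362531/170272 = 2495634603/479315680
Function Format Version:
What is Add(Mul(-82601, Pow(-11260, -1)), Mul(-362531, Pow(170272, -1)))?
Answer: Rational(2495634603, 479315680) ≈ 5.2067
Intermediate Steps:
Add(Mul(-82601, Pow(-11260, -1)), Mul(-362531, Pow(170272, -1))) = Add(Mul(-82601, Rational(-1, 11260)), Mul(-362531, Rational(1, 170272))) = Add(Rational(82601, 11260), Rational(-362531, 170272)) = Rational(2495634603, 479315680)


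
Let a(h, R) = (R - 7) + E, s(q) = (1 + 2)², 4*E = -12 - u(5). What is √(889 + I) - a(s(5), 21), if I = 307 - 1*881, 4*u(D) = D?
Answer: -171/16 + 3*√35 ≈ 7.0607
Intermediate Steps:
u(D) = D/4
E = -53/16 (E = (-12 - 5/4)/4 = (¼)*(-53/4) = -53/16 ≈ -3.3125)
s(q) = 9 (s(q) = 3² = 9)
I = -574 (I = 307 - 881 = -574)
a(h, R) = -165/16 + R (a(h, R) = (R - 7) - 53/16 = (-7 + R) - 53/16 = -165/16 + R)
√(889 + I) - a(s(5), 21) = √(889 - 574) - (-165/16 + 21) = √315 - 1*171/16 = 3*√35 - 171/16 = -171/16 + 3*√35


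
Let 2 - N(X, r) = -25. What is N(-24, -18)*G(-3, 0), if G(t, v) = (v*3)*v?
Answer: 0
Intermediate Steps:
G(t, v) = 3*v**2 (G(t, v) = (3*v)*v = 3*v**2)
N(X, r) = 27 (N(X, r) = 2 - 1*(-25) = 2 + 25 = 27)
N(-24, -18)*G(-3, 0) = 27*(3*0**2) = 27*(3*0) = 27*0 = 0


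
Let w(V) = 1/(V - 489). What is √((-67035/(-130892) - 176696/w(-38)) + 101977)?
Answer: √399281234507692709/65446 ≈ 9655.1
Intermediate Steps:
w(V) = 1/(-489 + V)
√((-67035/(-130892) - 176696/w(-38)) + 101977) = √((-67035/(-130892) - 176696/(1/(-489 - 38))) + 101977) = √((-67035*(-1/130892) - 176696/(1/(-527))) + 101977) = √((67035/130892 - 176696/(-1/527)) + 101977) = √((67035/130892 - 176696*(-527)) + 101977) = √((67035/130892 + 93118792) + 101977) = √(12188504989499/130892 + 101977) = √(12201852962983/130892) = √399281234507692709/65446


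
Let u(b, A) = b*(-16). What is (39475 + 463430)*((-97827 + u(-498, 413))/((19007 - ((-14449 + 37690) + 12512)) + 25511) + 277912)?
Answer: 244996087025001/1753 ≈ 1.3976e+11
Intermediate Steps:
u(b, A) = -16*b
(39475 + 463430)*((-97827 + u(-498, 413))/((19007 - ((-14449 + 37690) + 12512)) + 25511) + 277912) = (39475 + 463430)*((-97827 - 16*(-498))/((19007 - ((-14449 + 37690) + 12512)) + 25511) + 277912) = 502905*((-97827 + 7968)/((19007 - (23241 + 12512)) + 25511) + 277912) = 502905*(-89859/((19007 - 1*35753) + 25511) + 277912) = 502905*(-89859/((19007 - 35753) + 25511) + 277912) = 502905*(-89859/(-16746 + 25511) + 277912) = 502905*(-89859/8765 + 277912) = 502905*(2435808821/8765) = 244996087025001/1753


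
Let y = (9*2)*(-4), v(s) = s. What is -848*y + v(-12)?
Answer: 61044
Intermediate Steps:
y = -72 (y = 18*(-4) = -72)
-848*y + v(-12) = -848*(-72) - 12 = 61056 - 12 = 61044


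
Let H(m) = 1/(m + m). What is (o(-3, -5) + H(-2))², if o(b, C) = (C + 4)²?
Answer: 9/16 ≈ 0.56250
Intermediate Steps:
o(b, C) = (4 + C)²
H(m) = 1/(2*m)
(o(-3, -5) + H(-2))² = ((4 - 5)² + (½)/(-2))² = ((-1)² + (½)*(-½))² = (1 - ¼)² = (¾)² = 9/16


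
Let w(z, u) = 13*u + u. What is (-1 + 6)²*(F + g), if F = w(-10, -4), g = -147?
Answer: -5075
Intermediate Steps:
w(z, u) = 14*u
F = -56 (F = 14*(-4) = -56)
(-1 + 6)²*(F + g) = (-1 + 6)²*(-56 - 147) = 5²*(-203) = 25*(-203) = -5075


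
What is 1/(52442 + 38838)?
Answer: 1/91280 ≈ 1.0955e-5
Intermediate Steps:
1/(52442 + 38838) = 1/91280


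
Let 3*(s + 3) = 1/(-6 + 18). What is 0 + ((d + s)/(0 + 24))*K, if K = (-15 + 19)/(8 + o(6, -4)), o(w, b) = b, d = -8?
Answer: -395/864 ≈ -0.45718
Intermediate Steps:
s = -107/36 (s = -3 + 1/(3*(-6 + 18)) = -3 + (⅓)/12 = -3 + (⅓)*(1/12) = -3 + 1/36 = -107/36 ≈ -2.9722)
K = 1 (K = (-15 + 19)/(8 - 4) = 4/4 = 4*(¼) = 1)
0 + ((d + s)/(0 + 24))*K = 0 + ((-8 - 107/36)/(0 + 24))*1 = 0 - 395/36/24*1 = 0 - 395/36*1/24*1 = 0 - 395/864*1 = 0 - 395/864 = -395/864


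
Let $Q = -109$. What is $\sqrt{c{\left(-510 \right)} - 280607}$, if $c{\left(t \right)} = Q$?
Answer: $2 i \sqrt{70179} \approx 529.83 i$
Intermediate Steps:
$c{\left(t \right)} = -109$
$\sqrt{c{\left(-510 \right)} - 280607} = \sqrt{-109 - 280607} = \sqrt{-280716} = 2 i \sqrt{70179}$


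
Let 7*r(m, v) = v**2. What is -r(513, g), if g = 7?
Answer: -7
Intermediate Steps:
r(m, v) = v**2/7
-r(513, g) = -7**2/7 = -49/7 = -1*7 = -7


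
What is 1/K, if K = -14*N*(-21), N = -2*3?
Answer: -1/1764 ≈ -0.00056689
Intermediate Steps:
N = -6
K = -1764 (K = -14*(-6)*(-21) = 84*(-21) = -1764)
1/K = 1/(-1764) = -1/1764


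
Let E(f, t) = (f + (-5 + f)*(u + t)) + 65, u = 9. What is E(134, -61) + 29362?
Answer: 22853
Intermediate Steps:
E(f, t) = 65 + f + (-5 + f)*(9 + t) (E(f, t) = (f + (-5 + f)*(9 + t)) + 65 = 65 + f + (-5 + f)*(9 + t))
E(134, -61) + 29362 = (20 - 5*(-61) + 10*134 + 134*(-61)) + 29362 = (20 + 305 + 1340 - 8174) + 29362 = -6509 + 29362 = 22853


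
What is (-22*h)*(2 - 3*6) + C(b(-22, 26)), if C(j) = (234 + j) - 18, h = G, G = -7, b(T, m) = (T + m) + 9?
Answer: -2235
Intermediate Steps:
b(T, m) = 9 + T + m
h = -7
C(j) = 216 + j
(-22*h)*(2 - 3*6) + C(b(-22, 26)) = (-22*(-7))*(2 - 3*6) + (216 + (9 - 22 + 26)) = 154*(2 - 18) + (216 + 13) = 154*(-16) + 229 = -2464 + 229 = -2235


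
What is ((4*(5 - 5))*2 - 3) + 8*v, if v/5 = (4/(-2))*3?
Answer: -243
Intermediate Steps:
v = -30 (v = 5*((4/(-2))*3) = 5*((4*(-½))*3) = 5*(-2*3) = 5*(-6) = -30)
((4*(5 - 5))*2 - 3) + 8*v = ((4*(5 - 5))*2 - 3) + 8*(-30) = ((4*0)*2 - 3) - 240 = (0*2 - 3) - 240 = (0 - 3) - 240 = -3 - 240 = -243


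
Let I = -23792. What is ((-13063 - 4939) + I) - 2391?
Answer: -44185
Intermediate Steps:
((-13063 - 4939) + I) - 2391 = ((-13063 - 4939) - 23792) - 2391 = (-18002 - 23792) - 2391 = -41794 - 2391 = -44185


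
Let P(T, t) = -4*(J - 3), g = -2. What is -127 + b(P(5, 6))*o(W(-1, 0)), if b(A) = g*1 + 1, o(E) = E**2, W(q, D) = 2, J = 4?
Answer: -131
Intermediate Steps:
P(T, t) = -4 (P(T, t) = -4*(4 - 3) = -4*1 = -4)
b(A) = -1 (b(A) = -2*1 + 1 = -2 + 1 = -1)
-127 + b(P(5, 6))*o(W(-1, 0)) = -127 - 1*2**2 = -127 - 1*4 = -127 - 4 = -131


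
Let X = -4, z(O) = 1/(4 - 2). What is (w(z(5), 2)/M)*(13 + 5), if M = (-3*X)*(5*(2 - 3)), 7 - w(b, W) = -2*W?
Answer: -33/10 ≈ -3.3000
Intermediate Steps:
z(O) = 1/2
w(b, W) = 7 + 2*W (w(b, W) = 7 - (-2)*W = 7 + 2*W)
M = -60 (M = (-3*(-4))*(5*(2 - 3)) = 12*(5*(-1)) = 12*(-5) = -60)
(w(z(5), 2)/M)*(13 + 5) = ((7 + 2*2)/(-60))*(13 + 5) = ((7 + 4)*(-1/60))*18 = (11*(-1/60))*18 = -11/60*18 = -33/10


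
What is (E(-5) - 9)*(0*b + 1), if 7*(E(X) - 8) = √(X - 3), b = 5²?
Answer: -1 + 2*I*√2/7 ≈ -1.0 + 0.40406*I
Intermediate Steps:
b = 25
E(X) = 8 + √(-3 + X)/7 (E(X) = 8 + √(X - 3)/7 = 8 + √(-3 + X)/7)
(E(-5) - 9)*(0*b + 1) = ((8 + √(-3 - 5)/7) - 9)*(0*25 + 1) = ((8 + √(-8)/7) - 9)*(0 + 1) = ((8 + (2*I*√2)/7) - 9)*1 = ((8 + 2*I*√2/7) - 9)*1 = (-1 + 2*I*√2/7)*1 = -1 + 2*I*√2/7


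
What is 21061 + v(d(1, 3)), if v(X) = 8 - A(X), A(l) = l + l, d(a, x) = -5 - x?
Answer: 21085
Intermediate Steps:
A(l) = 2*l
v(X) = 8 - 2*X
21061 + v(d(1, 3)) = 21061 + (8 - 2*(-5 - 1*3)) = 21061 + (8 - 2*(-5 - 3)) = 21061 + (8 - 2*(-8)) = 21061 + (8 + 16) = 21061 + 24 = 21085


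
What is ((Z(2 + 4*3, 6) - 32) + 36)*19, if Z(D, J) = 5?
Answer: 171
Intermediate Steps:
((Z(2 + 4*3, 6) - 32) + 36)*19 = ((5 - 32) + 36)*19 = (-27 + 36)*19 = 9*19 = 171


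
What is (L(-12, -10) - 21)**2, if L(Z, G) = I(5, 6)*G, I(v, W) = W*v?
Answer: 103041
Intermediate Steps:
L(Z, G) = 30*G (L(Z, G) = (6*5)*G = 30*G)
(L(-12, -10) - 21)**2 = (30*(-10) - 21)**2 = (-300 - 21)**2 = (-321)**2 = 103041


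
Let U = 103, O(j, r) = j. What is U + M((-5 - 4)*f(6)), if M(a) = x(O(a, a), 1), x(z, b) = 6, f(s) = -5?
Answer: 109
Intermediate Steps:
M(a) = 6
U + M((-5 - 4)*f(6)) = 103 + 6 = 109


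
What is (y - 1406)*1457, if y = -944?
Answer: -3423950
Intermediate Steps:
(y - 1406)*1457 = (-944 - 1406)*1457 = -2350*1457 = -3423950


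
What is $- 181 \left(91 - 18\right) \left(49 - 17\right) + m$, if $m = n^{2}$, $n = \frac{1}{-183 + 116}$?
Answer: $- \frac{1898021023}{4489} \approx -4.2282 \cdot 10^{5}$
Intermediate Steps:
$n = - \frac{1}{67}$ ($n = \frac{1}{-67} = - \frac{1}{67} \approx -0.014925$)
$m = \frac{1}{4489}$ ($m = \left(- \frac{1}{67}\right)^{2} = \frac{1}{4489} \approx 0.00022277$)
$- 181 \left(91 - 18\right) \left(49 - 17\right) + m = - 181 \left(91 - 18\right) \left(49 - 17\right) + \frac{1}{4489} = - 181 \cdot 73 \cdot 32 + \frac{1}{4489} = \left(-181\right) 2336 + \frac{1}{4489} = -422816 + \frac{1}{4489} = - \frac{1898021023}{4489}$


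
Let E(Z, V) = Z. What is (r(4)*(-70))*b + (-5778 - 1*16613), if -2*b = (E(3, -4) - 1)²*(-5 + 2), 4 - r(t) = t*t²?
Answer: 2809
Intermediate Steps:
r(t) = 4 - t³ (r(t) = 4 - t*t² = 4 - t³)
b = 6 (b = -(3 - 1)²*(-5 + 2)/2 = -2²*(-3)/2 = -2*(-3) = -½*(-12) = 6)
(r(4)*(-70))*b + (-5778 - 1*16613) = ((4 - 1*4³)*(-70))*6 + (-5778 - 1*16613) = ((4 - 1*64)*(-70))*6 + (-5778 - 16613) = ((4 - 64)*(-70))*6 - 22391 = -60*(-70)*6 - 22391 = 4200*6 - 22391 = 25200 - 22391 = 2809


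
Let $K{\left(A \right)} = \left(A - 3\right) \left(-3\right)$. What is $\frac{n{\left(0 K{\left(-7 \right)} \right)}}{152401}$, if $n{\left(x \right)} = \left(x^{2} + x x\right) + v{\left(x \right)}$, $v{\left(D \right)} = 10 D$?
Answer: $0$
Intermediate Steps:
$K{\left(A \right)} = 9 - 3 A$ ($K{\left(A \right)} = \left(-3 + A\right) \left(-3\right) = 9 - 3 A$)
$n{\left(x \right)} = 2 x^{2} + 10 x$ ($n{\left(x \right)} = \left(x^{2} + x x\right) + 10 x = \left(x^{2} + x^{2}\right) + 10 x = 2 x^{2} + 10 x$)
$\frac{n{\left(0 K{\left(-7 \right)} \right)}}{152401} = \frac{2 \cdot 0 \left(9 - -21\right) \left(5 + 0 \left(9 - -21\right)\right)}{152401} = 2 \cdot 0 \left(9 + 21\right) \left(5 + 0 \left(9 + 21\right)\right) \frac{1}{152401} = 2 \cdot 0 \cdot 30 \left(5 + 0 \cdot 30\right) \frac{1}{152401} = 2 \cdot 0 \left(5 + 0\right) \frac{1}{152401} = 2 \cdot 0 \cdot 5 \cdot \frac{1}{152401} = 0 \cdot \frac{1}{152401} = 0$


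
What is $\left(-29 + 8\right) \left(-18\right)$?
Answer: $378$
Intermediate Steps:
$\left(-29 + 8\right) \left(-18\right) = \left(-21\right) \left(-18\right) = 378$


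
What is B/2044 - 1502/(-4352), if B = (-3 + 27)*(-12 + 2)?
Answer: 253201/1111936 ≈ 0.22771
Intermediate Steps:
B = -240 (B = 24*(-10) = -240)
B/2044 - 1502/(-4352) = -240/2044 - 1502/(-4352) = -240*1/2044 - 1502*(-1/4352) = -60/511 + 751/2176 = 253201/1111936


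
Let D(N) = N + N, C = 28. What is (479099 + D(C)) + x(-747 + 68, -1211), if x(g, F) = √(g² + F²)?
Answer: 479155 + 7*√39338 ≈ 4.8054e+5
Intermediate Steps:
D(N) = 2*N
x(g, F) = √(F² + g²)
(479099 + D(C)) + x(-747 + 68, -1211) = (479099 + 2*28) + √((-1211)² + (-747 + 68)²) = (479099 + 56) + √(1466521 + (-679)²) = 479155 + √(1466521 + 461041) = 479155 + √1927562 = 479155 + 7*√39338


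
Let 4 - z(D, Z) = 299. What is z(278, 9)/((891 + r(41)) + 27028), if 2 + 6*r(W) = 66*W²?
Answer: -885/139229 ≈ -0.0063564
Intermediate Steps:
z(D, Z) = -295 (z(D, Z) = 4 - 1*299 = 4 - 299 = -295)
r(W) = -⅓ + 11*W² (r(W) = -⅓ + (66*W²)/6 = -⅓ + 11*W²)
z(278, 9)/((891 + r(41)) + 27028) = -295/((891 + (-⅓ + 11*41²)) + 27028) = -295/((891 + (-⅓ + 11*1681)) + 27028) = -295/((891 + (-⅓ + 18491)) + 27028) = -295/((891 + 55472/3) + 27028) = -295/(58145/3 + 27028) = -295/139229/3 = -295*3/139229 = -885/139229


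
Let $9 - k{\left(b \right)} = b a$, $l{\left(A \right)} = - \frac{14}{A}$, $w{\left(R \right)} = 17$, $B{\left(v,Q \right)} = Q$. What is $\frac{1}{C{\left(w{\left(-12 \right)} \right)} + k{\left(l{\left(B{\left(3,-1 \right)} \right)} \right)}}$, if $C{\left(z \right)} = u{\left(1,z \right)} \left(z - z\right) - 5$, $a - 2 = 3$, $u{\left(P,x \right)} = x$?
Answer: $- \frac{1}{66} \approx -0.015152$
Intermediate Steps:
$a = 5$ ($a = 2 + 3 = 5$)
$k{\left(b \right)} = 9 - 5 b$ ($k{\left(b \right)} = 9 - b 5 = 9 - 5 b$)
$C{\left(z \right)} = -5$ ($C{\left(z \right)} = z \left(z - z\right) - 5 = z 0 - 5 = 0 - 5 = -5$)
$\frac{1}{C{\left(w{\left(-12 \right)} \right)} + k{\left(l{\left(B{\left(3,-1 \right)} \right)} \right)}} = \frac{1}{-5 + \left(9 - 5 \left(- \frac{14}{-1}\right)\right)} = \frac{1}{-5 + \left(9 - 5 \left(\left(-14\right) \left(-1\right)\right)\right)} = \frac{1}{-5 + \left(9 - 70\right)} = \frac{1}{-5 - 61} = \frac{1}{-66} = - \frac{1}{66}$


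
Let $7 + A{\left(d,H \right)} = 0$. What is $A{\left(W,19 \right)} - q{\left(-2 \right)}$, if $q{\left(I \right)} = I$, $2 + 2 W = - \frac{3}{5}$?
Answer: $-5$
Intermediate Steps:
$W = - \frac{13}{10}$ ($W = -1 + \frac{\left(-3\right) \frac{1}{5}}{2} = -1 + \frac{1}{2} \left(- \frac{3}{5}\right) = -1 - \frac{3}{10} = - \frac{13}{10} \approx -1.3$)
$A{\left(d,H \right)} = -7$ ($A{\left(d,H \right)} = -7 + 0 = -7$)
$A{\left(W,19 \right)} - q{\left(-2 \right)} = -7 - -2 = -7 + 2 = -5$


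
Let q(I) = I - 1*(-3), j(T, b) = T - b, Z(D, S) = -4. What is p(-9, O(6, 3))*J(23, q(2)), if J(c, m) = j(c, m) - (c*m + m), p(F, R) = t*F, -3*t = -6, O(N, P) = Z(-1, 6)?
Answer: 1836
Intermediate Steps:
O(N, P) = -4
t = 2 (t = -⅓*(-6) = 2)
q(I) = 3 + I (q(I) = I + 3 = 3 + I)
p(F, R) = 2*F
J(c, m) = c - 2*m - c*m (J(c, m) = (c - m) - (c*m + m) = (c - m) - (m + c*m) = (c - m) + (-m - c*m) = c - 2*m - c*m)
p(-9, O(6, 3))*J(23, q(2)) = (2*(-9))*(23 - 2*(3 + 2) - 1*23*(3 + 2)) = -18*(23 - 2*5 - 1*23*5) = -18*(23 - 10 - 115) = -18*(-102) = 1836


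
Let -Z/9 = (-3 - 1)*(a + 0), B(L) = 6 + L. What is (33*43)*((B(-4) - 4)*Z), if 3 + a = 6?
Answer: -306504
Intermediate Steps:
a = 3 (a = -3 + 6 = 3)
Z = 108 (Z = -9*(-3 - 1)*(3 + 0) = -(-36)*3 = -9*(-12) = 108)
(33*43)*((B(-4) - 4)*Z) = (33*43)*(((6 - 4) - 4)*108) = 1419*((2 - 4)*108) = 1419*(-2*108) = 1419*(-216) = -306504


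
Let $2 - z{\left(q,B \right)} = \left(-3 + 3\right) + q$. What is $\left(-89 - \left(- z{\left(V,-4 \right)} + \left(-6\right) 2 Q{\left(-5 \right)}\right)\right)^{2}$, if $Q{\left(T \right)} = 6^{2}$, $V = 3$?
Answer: $116964$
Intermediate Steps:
$Q{\left(T \right)} = 36$
$z{\left(q,B \right)} = 2 - q$ ($z{\left(q,B \right)} = 2 - \left(\left(-3 + 3\right) + q\right) = 2 - \left(0 + q\right) = 2 - q$)
$\left(-89 - \left(- z{\left(V,-4 \right)} + \left(-6\right) 2 Q{\left(-5 \right)}\right)\right)^{2} = \left(-89 + \left(\left(2 - 3\right) - \left(-6\right) 2 \cdot 36\right)\right)^{2} = \left(-89 + \left(\left(2 - 3\right) - \left(-12\right) 36\right)\right)^{2} = \left(-89 - -431\right)^{2} = \left(-89 + \left(-1 + 432\right)\right)^{2} = \left(-89 + 431\right)^{2} = 342^{2} = 116964$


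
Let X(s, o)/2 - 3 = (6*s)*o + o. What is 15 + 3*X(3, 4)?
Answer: 489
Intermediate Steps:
X(s, o) = 6 + 2*o + 12*o*s (X(s, o) = 6 + 2*((6*s)*o + o) = 6 + 2*(6*o*s + o) = 6 + 2*(o + 6*o*s) = 6 + (2*o + 12*o*s) = 6 + 2*o + 12*o*s)
15 + 3*X(3, 4) = 15 + 3*(6 + 2*4 + 12*4*3) = 15 + 3*(6 + 8 + 144) = 15 + 3*158 = 15 + 474 = 489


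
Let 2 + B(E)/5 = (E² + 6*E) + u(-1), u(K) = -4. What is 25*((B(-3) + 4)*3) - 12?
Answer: -5337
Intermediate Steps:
B(E) = -30 + 5*E² + 30*E (B(E) = -10 + 5*((E² + 6*E) - 4) = -10 + 5*(-4 + E² + 6*E) = -10 + (-20 + 5*E² + 30*E) = -30 + 5*E² + 30*E)
25*((B(-3) + 4)*3) - 12 = 25*(((-30 + 5*(-3)² + 30*(-3)) + 4)*3) - 12 = 25*(((-30 + 5*9 - 90) + 4)*3) - 12 = 25*(((-30 + 45 - 90) + 4)*3) - 12 = 25*((-75 + 4)*3) - 12 = 25*(-71*3) - 12 = 25*(-213) - 12 = -5325 - 12 = -5337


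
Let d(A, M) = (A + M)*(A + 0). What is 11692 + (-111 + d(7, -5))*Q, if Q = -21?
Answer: 13729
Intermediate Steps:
d(A, M) = A*(A + M) (d(A, M) = (A + M)*A = A*(A + M))
11692 + (-111 + d(7, -5))*Q = 11692 + (-111 + 7*(7 - 5))*(-21) = 11692 + (-111 + 7*2)*(-21) = 11692 + (-111 + 14)*(-21) = 11692 - 97*(-21) = 11692 + 2037 = 13729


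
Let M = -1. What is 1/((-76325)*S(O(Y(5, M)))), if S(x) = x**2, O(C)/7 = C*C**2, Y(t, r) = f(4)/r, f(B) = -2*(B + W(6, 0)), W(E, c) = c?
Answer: -1/980398899200 ≈ -1.0200e-12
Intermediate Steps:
f(B) = -2*B (f(B) = -2*(B + 0) = -2*B)
Y(t, r) = -8/r (Y(t, r) = (-2*4)/r = -8/r)
O(C) = 7*C**3 (O(C) = 7*(C*C**2) = 7*C**3)
1/((-76325)*S(O(Y(5, M)))) = 1/((-76325)*((7*(-8/(-1))**3)**2)) = -1/(76325*((7*(-8*(-1))**3)**2)) = -1/(76325*((7*8**3)**2)) = -1/(76325*((7*512)**2)) = -1/(76325*(3584**2)) = -1/76325/12845056 = -1/76325*1/12845056 = -1/980398899200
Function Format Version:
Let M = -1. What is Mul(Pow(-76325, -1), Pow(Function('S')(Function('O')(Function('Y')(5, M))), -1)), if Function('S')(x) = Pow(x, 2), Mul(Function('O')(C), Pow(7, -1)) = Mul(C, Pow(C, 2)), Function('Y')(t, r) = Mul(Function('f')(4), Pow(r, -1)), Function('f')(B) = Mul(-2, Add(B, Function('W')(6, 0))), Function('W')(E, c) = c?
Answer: Rational(-1, 980398899200) ≈ -1.0200e-12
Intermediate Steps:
Function('f')(B) = Mul(-2, B) (Function('f')(B) = Mul(-2, Add(B, 0)) = Mul(-2, B))
Function('Y')(t, r) = Mul(-8, Pow(r, -1)) (Function('Y')(t, r) = Mul(Mul(-2, 4), Pow(r, -1)) = Mul(-8, Pow(r, -1)))
Function('O')(C) = Mul(7, Pow(C, 3)) (Function('O')(C) = Mul(7, Mul(C, Pow(C, 2))) = Mul(7, Pow(C, 3)))
Mul(Pow(-76325, -1), Pow(Function('S')(Function('O')(Function('Y')(5, M))), -1)) = Mul(Pow(-76325, -1), Pow(Pow(Mul(7, Pow(Mul(-8, Pow(-1, -1)), 3)), 2), -1)) = Mul(Rational(-1, 76325), Pow(Pow(Mul(7, Pow(Mul(-8, -1), 3)), 2), -1)) = Mul(Rational(-1, 76325), Pow(Pow(Mul(7, Pow(8, 3)), 2), -1)) = Mul(Rational(-1, 76325), Pow(Pow(Mul(7, 512), 2), -1)) = Mul(Rational(-1, 76325), Pow(Pow(3584, 2), -1)) = Mul(Rational(-1, 76325), Pow(12845056, -1)) = Mul(Rational(-1, 76325), Rational(1, 12845056)) = Rational(-1, 980398899200)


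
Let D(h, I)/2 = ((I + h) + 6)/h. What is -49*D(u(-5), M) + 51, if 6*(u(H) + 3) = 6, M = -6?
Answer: -47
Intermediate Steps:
u(H) = -2 (u(H) = -3 + (⅙)*6 = -3 + 1 = -2)
D(h, I) = 2*(6 + I + h)/h (D(h, I) = 2*(((I + h) + 6)/h) = 2*((6 + I + h)/h) = 2*(6 + I + h)/h)
-49*D(u(-5), M) + 51 = -98*(6 - 6 - 2)/(-2) + 51 = -98*(-1)*(-2)/2 + 51 = -49*2 + 51 = -98 + 51 = -47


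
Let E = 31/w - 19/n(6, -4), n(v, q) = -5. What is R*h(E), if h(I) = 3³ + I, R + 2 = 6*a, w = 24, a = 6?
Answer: 65467/60 ≈ 1091.1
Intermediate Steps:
E = 611/120 (E = 31/24 - 19/(-5) = 31*(1/24) - 19*(-⅕) = 31/24 + 19/5 = 611/120 ≈ 5.0917)
R = 34 (R = -2 + 6*6 = -2 + 36 = 34)
h(I) = 27 + I
R*h(E) = 34*(27 + 611/120) = 34*(3851/120) = 65467/60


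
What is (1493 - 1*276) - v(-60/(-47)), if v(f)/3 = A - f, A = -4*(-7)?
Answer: 53431/47 ≈ 1136.8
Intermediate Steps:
A = 28
v(f) = 84 - 3*f (v(f) = 3*(28 - f) = 84 - 3*f)
(1493 - 1*276) - v(-60/(-47)) = (1493 - 1*276) - (84 - (-180)/(-47)) = (1493 - 276) - (84 - (-180)*(-1)/47) = 1217 - (84 - 3*60/47) = 1217 - (84 - 180/47) = 1217 - 1*3768/47 = 1217 - 3768/47 = 53431/47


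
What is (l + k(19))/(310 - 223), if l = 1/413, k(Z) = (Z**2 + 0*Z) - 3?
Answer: 49285/11977 ≈ 4.1150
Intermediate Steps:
k(Z) = -3 + Z**2 (k(Z) = (Z**2 + 0) - 3 = Z**2 - 3 = -3 + Z**2)
l = 1/413 ≈ 0.0024213
(l + k(19))/(310 - 223) = (1/413 + (-3 + 19**2))/(310 - 223) = (1/413 + (-3 + 361))/87 = (1/413 + 358)/87 = (1/87)*(147855/413) = 49285/11977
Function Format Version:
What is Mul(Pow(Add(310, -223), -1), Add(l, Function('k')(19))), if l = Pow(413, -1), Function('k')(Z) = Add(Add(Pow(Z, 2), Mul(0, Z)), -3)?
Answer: Rational(49285, 11977) ≈ 4.1150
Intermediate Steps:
Function('k')(Z) = Add(-3, Pow(Z, 2)) (Function('k')(Z) = Add(Add(Pow(Z, 2), 0), -3) = Add(Pow(Z, 2), -3) = Add(-3, Pow(Z, 2)))
l = Rational(1, 413) ≈ 0.0024213
Mul(Pow(Add(310, -223), -1), Add(l, Function('k')(19))) = Mul(Pow(Add(310, -223), -1), Add(Rational(1, 413), Add(-3, Pow(19, 2)))) = Mul(Pow(87, -1), Add(Rational(1, 413), Add(-3, 361))) = Mul(Rational(1, 87), Add(Rational(1, 413), 358)) = Mul(Rational(1, 87), Rational(147855, 413)) = Rational(49285, 11977)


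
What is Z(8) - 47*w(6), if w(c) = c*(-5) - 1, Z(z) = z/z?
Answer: 1458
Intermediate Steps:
Z(z) = 1
w(c) = -1 - 5*c (w(c) = -5*c - 1 = -1 - 5*c)
Z(8) - 47*w(6) = 1 - 47*(-1 - 5*6) = 1 - 47*(-1 - 30) = 1 - 47*(-31) = 1 + 1457 = 1458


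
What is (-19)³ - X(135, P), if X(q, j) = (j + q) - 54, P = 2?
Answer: -6942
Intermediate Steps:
X(q, j) = -54 + j + q
(-19)³ - X(135, P) = (-19)³ - (-54 + 2 + 135) = -6859 - 1*83 = -6859 - 83 = -6942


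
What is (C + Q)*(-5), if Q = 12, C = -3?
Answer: -45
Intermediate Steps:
(C + Q)*(-5) = (-3 + 12)*(-5) = 9*(-5) = -45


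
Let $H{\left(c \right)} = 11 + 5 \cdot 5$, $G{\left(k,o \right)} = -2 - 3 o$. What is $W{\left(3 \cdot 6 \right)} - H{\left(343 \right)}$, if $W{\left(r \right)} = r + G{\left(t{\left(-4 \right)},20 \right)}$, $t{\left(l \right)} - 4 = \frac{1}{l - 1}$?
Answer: $-80$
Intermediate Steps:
$t{\left(l \right)} = 4 + \frac{1}{-1 + l}$ ($t{\left(l \right)} = 4 + \frac{1}{l - 1} = 4 + \frac{1}{-1 + l}$)
$H{\left(c \right)} = 36$ ($H{\left(c \right)} = 11 + 25 = 36$)
$W{\left(r \right)} = -62 + r$ ($W{\left(r \right)} = r - 62 = -62 + r$)
$W{\left(3 \cdot 6 \right)} - H{\left(343 \right)} = \left(-62 + 3 \cdot 6\right) - 36 = \left(-62 + 18\right) - 36 = -44 - 36 = -80$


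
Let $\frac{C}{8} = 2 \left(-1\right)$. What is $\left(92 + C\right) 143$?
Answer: $10868$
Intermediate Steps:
$C = -16$ ($C = 8 \cdot 2 \left(-1\right) = 8 \left(-2\right) = -16$)
$\left(92 + C\right) 143 = \left(92 - 16\right) 143 = 76 \cdot 143 = 10868$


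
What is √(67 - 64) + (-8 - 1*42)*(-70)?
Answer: 3500 + √3 ≈ 3501.7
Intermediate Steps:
√(67 - 64) + (-8 - 1*42)*(-70) = √3 + (-8 - 42)*(-70) = √3 - 50*(-70) = √3 + 3500 = 3500 + √3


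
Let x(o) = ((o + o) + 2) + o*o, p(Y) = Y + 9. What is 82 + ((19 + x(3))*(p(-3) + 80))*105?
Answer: 325162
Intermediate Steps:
p(Y) = 9 + Y
x(o) = 2 + o**2 + 2*o (x(o) = (2*o + 2) + o**2 = (2 + 2*o) + o**2 = 2 + o**2 + 2*o)
82 + ((19 + x(3))*(p(-3) + 80))*105 = 82 + ((19 + (2 + 3**2 + 2*3))*((9 - 3) + 80))*105 = 82 + ((19 + (2 + 9 + 6))*(6 + 80))*105 = 82 + ((19 + 17)*86)*105 = 82 + (36*86)*105 = 82 + 3096*105 = 82 + 325080 = 325162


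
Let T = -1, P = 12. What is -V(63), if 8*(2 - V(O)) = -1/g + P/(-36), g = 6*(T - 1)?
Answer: -65/32 ≈ -2.0313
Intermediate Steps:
g = -12 (g = 6*(-1 - 1) = 6*(-2) = -12)
V(O) = 65/32 (V(O) = 2 - (-1/(-12) + 12/(-36))/8 = 2 - (-1*(-1/12) + 12*(-1/36))/8 = 2 - (1/12 - 1/3)/8 = 2 - 1/8*(-1/4) = 2 + 1/32 = 65/32)
-V(63) = -1*65/32 = -65/32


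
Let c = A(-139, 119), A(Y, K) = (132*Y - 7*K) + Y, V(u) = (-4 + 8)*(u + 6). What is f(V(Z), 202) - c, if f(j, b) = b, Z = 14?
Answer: 19522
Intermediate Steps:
V(u) = 24 + 4*u (V(u) = 4*(6 + u) = 24 + 4*u)
A(Y, K) = -7*K + 133*Y (A(Y, K) = (-7*K + 132*Y) + Y = -7*K + 133*Y)
c = -19320 (c = -7*119 + 133*(-139) = -833 - 18487 = -19320)
f(V(Z), 202) - c = 202 - 1*(-19320) = 202 + 19320 = 19522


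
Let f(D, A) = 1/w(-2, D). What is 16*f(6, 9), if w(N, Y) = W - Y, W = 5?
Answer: -16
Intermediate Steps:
w(N, Y) = 5 - Y
f(D, A) = 1/(5 - D)
16*f(6, 9) = 16*(-1/(-5 + 6)) = 16*(-1/1) = 16*(-1*1) = 16*(-1) = -16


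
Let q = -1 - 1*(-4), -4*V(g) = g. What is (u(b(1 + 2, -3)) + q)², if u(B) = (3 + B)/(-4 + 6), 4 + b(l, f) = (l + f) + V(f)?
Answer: 529/64 ≈ 8.2656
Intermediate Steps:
V(g) = -g/4
b(l, f) = -4 + l + 3*f/4 (b(l, f) = -4 + ((l + f) - f/4) = -4 + ((f + l) - f/4) = -4 + (l + 3*f/4) = -4 + l + 3*f/4)
q = 3 (q = -1 + 4 = 3)
u(B) = 3/2 + B/2 (u(B) = (3 + B)/2 = (3 + B)*(½) = 3/2 + B/2)
(u(b(1 + 2, -3)) + q)² = ((3/2 + (-4 + (1 + 2) + (¾)*(-3))/2) + 3)² = ((3/2 + (-4 + 3 - 9/4)/2) + 3)² = ((3/2 + (½)*(-13/4)) + 3)² = ((3/2 - 13/8) + 3)² = (-⅛ + 3)² = (23/8)² = 529/64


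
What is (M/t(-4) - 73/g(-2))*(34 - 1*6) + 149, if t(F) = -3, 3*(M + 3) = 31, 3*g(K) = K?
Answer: 28319/9 ≈ 3146.6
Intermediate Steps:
g(K) = K/3
M = 22/3 (M = -3 + (⅓)*31 = -3 + 31/3 = 22/3 ≈ 7.3333)
(M/t(-4) - 73/g(-2))*(34 - 1*6) + 149 = ((22/3)/(-3) - 73/((⅓)*(-2)))*(34 - 1*6) + 149 = ((22/3)*(-⅓) - 73/(-⅔))*(34 - 6) + 149 = (-22/9 - 73*(-3/2))*28 + 149 = (-22/9 + 219/2)*28 + 149 = (1927/18)*28 + 149 = 26978/9 + 149 = 28319/9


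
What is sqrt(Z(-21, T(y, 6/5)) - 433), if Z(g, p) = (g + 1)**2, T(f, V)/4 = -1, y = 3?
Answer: I*sqrt(33) ≈ 5.7446*I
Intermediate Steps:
T(f, V) = -4 (T(f, V) = 4*(-1) = -4)
Z(g, p) = (1 + g)**2
sqrt(Z(-21, T(y, 6/5)) - 433) = sqrt((1 - 21)**2 - 433) = sqrt((-20)**2 - 433) = sqrt(400 - 433) = sqrt(-33) = I*sqrt(33)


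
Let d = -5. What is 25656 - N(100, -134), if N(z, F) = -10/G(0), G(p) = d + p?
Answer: 25654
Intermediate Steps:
G(p) = -5 + p
N(z, F) = 2 (N(z, F) = -10/(-5 + 0) = -10/(-5) = -10*(-1/5) = 2)
25656 - N(100, -134) = 25656 - 1*2 = 25656 - 2 = 25654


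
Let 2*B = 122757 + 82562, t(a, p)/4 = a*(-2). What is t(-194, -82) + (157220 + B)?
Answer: 522863/2 ≈ 2.6143e+5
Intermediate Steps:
t(a, p) = -8*a (t(a, p) = 4*(a*(-2)) = 4*(-2*a) = -8*a)
B = 205319/2 (B = (122757 + 82562)/2 = (½)*205319 = 205319/2 ≈ 1.0266e+5)
t(-194, -82) + (157220 + B) = -8*(-194) + (157220 + 205319/2) = 1552 + 519759/2 = 522863/2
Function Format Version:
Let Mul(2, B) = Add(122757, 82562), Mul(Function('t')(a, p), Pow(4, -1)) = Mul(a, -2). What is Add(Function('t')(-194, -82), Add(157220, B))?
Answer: Rational(522863, 2) ≈ 2.6143e+5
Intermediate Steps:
Function('t')(a, p) = Mul(-8, a) (Function('t')(a, p) = Mul(4, Mul(a, -2)) = Mul(4, Mul(-2, a)) = Mul(-8, a))
B = Rational(205319, 2) (B = Mul(Rational(1, 2), Add(122757, 82562)) = Mul(Rational(1, 2), 205319) = Rational(205319, 2) ≈ 1.0266e+5)
Add(Function('t')(-194, -82), Add(157220, B)) = Add(Mul(-8, -194), Add(157220, Rational(205319, 2))) = Add(1552, Rational(519759, 2)) = Rational(522863, 2)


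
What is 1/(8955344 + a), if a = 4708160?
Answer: 1/13663504 ≈ 7.3188e-8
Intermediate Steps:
1/(8955344 + a) = 1/(8955344 + 4708160) = 1/13663504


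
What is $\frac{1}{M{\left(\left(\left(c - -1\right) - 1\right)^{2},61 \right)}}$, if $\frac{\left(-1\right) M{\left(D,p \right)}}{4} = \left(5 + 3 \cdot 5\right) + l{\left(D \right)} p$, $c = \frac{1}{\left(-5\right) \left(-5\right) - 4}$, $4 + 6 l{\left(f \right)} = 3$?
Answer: $- \frac{3}{118} \approx -0.025424$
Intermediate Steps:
$l{\left(f \right)} = - \frac{1}{6}$ ($l{\left(f \right)} = - \frac{2}{3} + \frac{1}{6} \cdot 3 = - \frac{2}{3} + \frac{1}{2} = - \frac{1}{6}$)
$c = \frac{1}{21}$ ($c = \frac{1}{25 - 4} = \frac{1}{21} \approx 0.047619$)
$M{\left(D,p \right)} = -80 + \frac{2 p}{3}$ ($M{\left(D,p \right)} = - 4 \left(\left(5 + 3 \cdot 5\right) - \frac{p}{6}\right) = - 4 \left(\left(5 + 15\right) - \frac{p}{6}\right) = - 4 \left(20 - \frac{p}{6}\right) = -80 + \frac{2 p}{3}$)
$\frac{1}{M{\left(\left(\left(c - -1\right) - 1\right)^{2},61 \right)}} = \frac{1}{-80 + \frac{2}{3} \cdot 61} = \frac{1}{-80 + \frac{122}{3}} = \frac{1}{- \frac{118}{3}} = - \frac{3}{118}$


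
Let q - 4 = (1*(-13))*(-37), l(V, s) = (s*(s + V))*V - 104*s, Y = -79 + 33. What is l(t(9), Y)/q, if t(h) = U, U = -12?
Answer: -27232/485 ≈ -56.148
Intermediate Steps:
Y = -46
t(h) = -12
l(V, s) = -104*s + V*s*(V + s) (l(V, s) = (s*(V + s))*V - 104*s = V*s*(V + s) - 104*s = -104*s + V*s*(V + s))
q = 485 (q = 4 + (1*(-13))*(-37) = 4 - 13*(-37) = 4 + 481 = 485)
l(t(9), Y)/q = -46*(-104 + (-12)**2 - 12*(-46))/485 = -46*(-104 + 144 + 552)*(1/485) = -46*592*(1/485) = -27232*1/485 = -27232/485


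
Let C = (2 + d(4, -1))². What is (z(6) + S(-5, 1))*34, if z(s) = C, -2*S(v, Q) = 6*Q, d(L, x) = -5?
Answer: 204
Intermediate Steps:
S(v, Q) = -3*Q
C = 9 (C = (2 - 5)² = (-3)² = 9)
z(s) = 9
(z(6) + S(-5, 1))*34 = (9 - 3*1)*34 = (9 - 3)*34 = 6*34 = 204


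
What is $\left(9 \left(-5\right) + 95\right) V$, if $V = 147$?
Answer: $7350$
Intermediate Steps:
$\left(9 \left(-5\right) + 95\right) V = \left(9 \left(-5\right) + 95\right) 147 = \left(-45 + 95\right) 147 = 50 \cdot 147 = 7350$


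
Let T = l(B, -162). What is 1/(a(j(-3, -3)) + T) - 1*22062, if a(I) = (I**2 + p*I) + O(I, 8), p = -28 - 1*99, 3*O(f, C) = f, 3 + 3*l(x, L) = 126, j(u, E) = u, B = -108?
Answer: -9486659/430 ≈ -22062.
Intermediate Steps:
l(x, L) = 41 (l(x, L) = -1 + (1/3)*126 = -1 + 42 = 41)
T = 41
O(f, C) = f/3
p = -127 (p = -28 - 99 = -127)
a(I) = I**2 - 380*I/3 (a(I) = (I**2 - 127*I) + I/3 = I**2 - 380*I/3)
1/(a(j(-3, -3)) + T) - 1*22062 = 1/((1/3)*(-3)*(-380 + 3*(-3)) + 41) - 1*22062 = 1/((1/3)*(-3)*(-380 - 9) + 41) - 22062 = 1/((1/3)*(-3)*(-389) + 41) - 22062 = 1/(389 + 41) - 22062 = 1/430 - 22062 = -9486659/430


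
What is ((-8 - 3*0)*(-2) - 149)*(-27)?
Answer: 3591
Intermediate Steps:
((-8 - 3*0)*(-2) - 149)*(-27) = ((-8 + 0)*(-2) - 149)*(-27) = (-8*(-2) - 149)*(-27) = (16 - 149)*(-27) = -133*(-27) = 3591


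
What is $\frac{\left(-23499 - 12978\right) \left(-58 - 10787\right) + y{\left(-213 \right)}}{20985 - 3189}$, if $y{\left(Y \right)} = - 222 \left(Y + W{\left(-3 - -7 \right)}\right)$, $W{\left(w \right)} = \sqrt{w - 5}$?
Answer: $\frac{131880117}{5932} - \frac{37 i}{2966} \approx 22232.0 - 0.012475 i$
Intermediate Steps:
$W{\left(w \right)} = \sqrt{-5 + w}$
$y{\left(Y \right)} = - 222 i - 222 Y$ ($y{\left(Y \right)} = - 222 \left(Y + \sqrt{-5 - -4}\right) = - 222 \left(Y + \sqrt{-5 + \left(-3 + 7\right)}\right) = - 222 \left(Y + \sqrt{-5 + 4}\right) = - 222 \left(Y + \sqrt{-1}\right) = - 222 \left(Y + i\right) = - 222 \left(i + Y\right) = - 222 i - 222 Y$)
$\frac{\left(-23499 - 12978\right) \left(-58 - 10787\right) + y{\left(-213 \right)}}{20985 - 3189} = \frac{\left(-23499 - 12978\right) \left(-58 - 10787\right) - \left(-47286 + 222 i\right)}{20985 - 3189} = \frac{\left(-36477\right) \left(-10845\right) + \left(- 222 i + 47286\right)}{17796} = \left(395593065 + \left(47286 - 222 i\right)\right) \frac{1}{17796} = \left(395640351 - 222 i\right) \frac{1}{17796} = \frac{131880117}{5932} - \frac{37 i}{2966}$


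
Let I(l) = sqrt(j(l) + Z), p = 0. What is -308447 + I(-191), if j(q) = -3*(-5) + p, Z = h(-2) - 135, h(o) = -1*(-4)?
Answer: -308447 + 2*I*sqrt(29) ≈ -3.0845e+5 + 10.77*I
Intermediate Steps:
h(o) = 4
Z = -131 (Z = 4 - 135 = -131)
j(q) = 15 (j(q) = -3*(-5) + 0 = 15 + 0 = 15)
I(l) = 2*I*sqrt(29) (I(l) = sqrt(15 - 131) = sqrt(-116) = 2*I*sqrt(29))
-308447 + I(-191) = -308447 + 2*I*sqrt(29)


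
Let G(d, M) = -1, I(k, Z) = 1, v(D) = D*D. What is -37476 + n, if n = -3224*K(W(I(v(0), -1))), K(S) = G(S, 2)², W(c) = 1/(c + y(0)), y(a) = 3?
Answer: -40700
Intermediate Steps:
v(D) = D²
W(c) = 1/(3 + c) (W(c) = 1/(c + 3) = 1/(3 + c))
K(S) = 1 (K(S) = (-1)² = 1)
n = -3224 (n = -3224*1 = -3224)
-37476 + n = -37476 - 3224 = -40700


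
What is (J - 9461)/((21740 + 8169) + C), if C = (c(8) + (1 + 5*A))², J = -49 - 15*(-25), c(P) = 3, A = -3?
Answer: -87/286 ≈ -0.30420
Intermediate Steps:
J = 326 (J = -49 + 375 = 326)
C = 121 (C = (3 + (1 + 5*(-3)))² = (3 + (1 - 15))² = (3 - 14)² = (-11)² = 121)
(J - 9461)/((21740 + 8169) + C) = (326 - 9461)/((21740 + 8169) + 121) = -9135/(29909 + 121) = -9135/30030 = -9135*1/30030 = -87/286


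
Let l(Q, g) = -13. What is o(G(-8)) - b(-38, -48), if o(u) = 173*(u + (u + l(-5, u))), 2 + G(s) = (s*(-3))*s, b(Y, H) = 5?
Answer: -69378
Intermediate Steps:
G(s) = -2 - 3*s² (G(s) = -2 + (s*(-3))*s = -2 + (-3*s)*s = -2 - 3*s²)
o(u) = -2249 + 346*u (o(u) = 173*(u + (u - 13)) = 173*(u + (-13 + u)) = 173*(-13 + 2*u) = -2249 + 346*u)
o(G(-8)) - b(-38, -48) = (-2249 + 346*(-2 - 3*(-8)²)) - 1*5 = (-2249 + 346*(-2 - 3*64)) - 5 = (-2249 + 346*(-2 - 192)) - 5 = (-2249 + 346*(-194)) - 5 = (-2249 - 67124) - 5 = -69373 - 5 = -69378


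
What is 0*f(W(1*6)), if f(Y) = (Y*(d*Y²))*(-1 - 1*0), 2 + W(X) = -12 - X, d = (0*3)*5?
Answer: 0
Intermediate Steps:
d = 0 (d = 0*5 = 0)
W(X) = -14 - X (W(X) = -2 + (-12 - X) = -14 - X)
f(Y) = 0 (f(Y) = (Y*(0*Y²))*(-1 - 1*0) = (Y*0)*(-1 + 0) = 0*(-1) = 0)
0*f(W(1*6)) = 0*0 = 0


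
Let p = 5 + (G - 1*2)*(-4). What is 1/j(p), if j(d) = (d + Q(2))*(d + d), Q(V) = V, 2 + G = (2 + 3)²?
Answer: 1/12166 ≈ 8.2196e-5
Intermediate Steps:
G = 23 (G = -2 + (2 + 3)² = -2 + 5² = -2 + 25 = 23)
p = -79 (p = 5 + (23 - 1*2)*(-4) = 5 + (23 - 2)*(-4) = 5 + 21*(-4) = 5 - 84 = -79)
j(d) = 2*d*(2 + d) (j(d) = (d + 2)*(d + d) = (2 + d)*(2*d) = 2*d*(2 + d))
1/j(p) = 1/(2*(-79)*(2 - 79)) = 1/(2*(-79)*(-77)) = 1/12166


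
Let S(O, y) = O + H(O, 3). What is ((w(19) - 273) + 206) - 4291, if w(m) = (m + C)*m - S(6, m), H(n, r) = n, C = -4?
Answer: -4085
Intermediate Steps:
S(O, y) = 2*O (S(O, y) = O + O = 2*O)
w(m) = -12 + m*(-4 + m) (w(m) = (m - 4)*m - 2*6 = (-4 + m)*m - 1*12 = m*(-4 + m) - 12 = -12 + m*(-4 + m))
((w(19) - 273) + 206) - 4291 = (((-12 + 19**2 - 4*19) - 273) + 206) - 4291 = (((-12 + 361 - 76) - 273) + 206) - 4291 = ((273 - 273) + 206) - 4291 = (0 + 206) - 4291 = 206 - 4291 = -4085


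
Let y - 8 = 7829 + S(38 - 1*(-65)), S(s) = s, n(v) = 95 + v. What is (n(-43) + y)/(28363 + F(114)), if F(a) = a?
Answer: 7992/28477 ≈ 0.28065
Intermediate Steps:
y = 7940 (y = 8 + (7829 + (38 - 1*(-65))) = 8 + (7829 + (38 + 65)) = 8 + (7829 + 103) = 8 + 7932 = 7940)
(n(-43) + y)/(28363 + F(114)) = ((95 - 43) + 7940)/(28363 + 114) = (52 + 7940)/28477 = 7992*(1/28477) = 7992/28477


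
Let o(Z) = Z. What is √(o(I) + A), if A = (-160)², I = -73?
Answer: √25527 ≈ 159.77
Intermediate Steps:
A = 25600
√(o(I) + A) = √(-73 + 25600) = √25527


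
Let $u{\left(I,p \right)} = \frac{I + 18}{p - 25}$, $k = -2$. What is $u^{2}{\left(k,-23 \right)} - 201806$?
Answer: $- \frac{1816253}{9} \approx -2.0181 \cdot 10^{5}$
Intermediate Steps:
$u{\left(I,p \right)} = \frac{18 + I}{-25 + p}$
$u^{2}{\left(k,-23 \right)} - 201806 = \left(\frac{18 - 2}{-25 - 23}\right)^{2} - 201806 = \left(\frac{1}{-48} \cdot 16\right)^{2} - 201806 = \left(\left(- \frac{1}{48}\right) 16\right)^{2} - 201806 = \left(- \frac{1}{3}\right)^{2} - 201806 = \frac{1}{9} - 201806 = - \frac{1816253}{9}$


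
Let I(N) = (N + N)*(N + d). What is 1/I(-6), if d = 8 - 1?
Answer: -1/12 ≈ -0.083333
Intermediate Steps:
d = 7
I(N) = 2*N*(7 + N) (I(N) = (N + N)*(N + 7) = (2*N)*(7 + N) = 2*N*(7 + N))
1/I(-6) = 1/(2*(-6)*(7 - 6)) = 1/(2*(-6)*1) = 1/(-12) = -1/12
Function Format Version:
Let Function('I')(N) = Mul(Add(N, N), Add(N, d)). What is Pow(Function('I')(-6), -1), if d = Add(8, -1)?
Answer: Rational(-1, 12) ≈ -0.083333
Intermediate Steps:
d = 7
Function('I')(N) = Mul(2, N, Add(7, N)) (Function('I')(N) = Mul(Add(N, N), Add(N, 7)) = Mul(Mul(2, N), Add(7, N)) = Mul(2, N, Add(7, N)))
Pow(Function('I')(-6), -1) = Pow(Mul(2, -6, Add(7, -6)), -1) = Pow(Mul(2, -6, 1), -1) = Pow(-12, -1) = Rational(-1, 12)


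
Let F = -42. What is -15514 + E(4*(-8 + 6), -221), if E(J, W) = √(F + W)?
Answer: -15514 + I*√263 ≈ -15514.0 + 16.217*I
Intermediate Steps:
E(J, W) = √(-42 + W)
-15514 + E(4*(-8 + 6), -221) = -15514 + √(-42 - 221) = -15514 + √(-263) = -15514 + I*√263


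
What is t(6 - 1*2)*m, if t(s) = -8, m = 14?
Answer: -112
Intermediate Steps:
t(6 - 1*2)*m = -8*14 = -112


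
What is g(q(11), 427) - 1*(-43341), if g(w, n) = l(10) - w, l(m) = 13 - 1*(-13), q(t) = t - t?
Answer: 43367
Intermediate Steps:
q(t) = 0
l(m) = 26 (l(m) = 13 + 13 = 26)
g(w, n) = 26 - w
g(q(11), 427) - 1*(-43341) = (26 - 1*0) - 1*(-43341) = (26 + 0) + 43341 = 26 + 43341 = 43367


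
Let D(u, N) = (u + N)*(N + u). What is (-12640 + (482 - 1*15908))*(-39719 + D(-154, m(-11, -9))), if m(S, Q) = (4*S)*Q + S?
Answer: -382876372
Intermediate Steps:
m(S, Q) = S + 4*Q*S (m(S, Q) = 4*Q*S + S = S + 4*Q*S)
D(u, N) = (N + u)² (D(u, N) = (N + u)*(N + u) = (N + u)²)
(-12640 + (482 - 1*15908))*(-39719 + D(-154, m(-11, -9))) = (-12640 + (482 - 1*15908))*(-39719 + (-11*(1 + 4*(-9)) - 154)²) = (-12640 + (482 - 15908))*(-39719 + (-11*(1 - 36) - 154)²) = (-12640 - 15426)*(-39719 + (-11*(-35) - 154)²) = -28066*(-39719 + (385 - 154)²) = -28066*(-39719 + 231²) = -28066*(-39719 + 53361) = -28066*13642 = -382876372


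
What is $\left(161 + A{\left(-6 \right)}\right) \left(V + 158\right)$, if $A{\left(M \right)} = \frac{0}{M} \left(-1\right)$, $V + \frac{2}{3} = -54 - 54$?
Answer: $\frac{23828}{3} \approx 7942.7$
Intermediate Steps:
$V = - \frac{326}{3}$ ($V = - \frac{2}{3} - 108 = - \frac{326}{3} \approx -108.67$)
$A{\left(M \right)} = 0$ ($A{\left(M \right)} = 0 \left(-1\right) = 0$)
$\left(161 + A{\left(-6 \right)}\right) \left(V + 158\right) = \left(161 + 0\right) \left(- \frac{326}{3} + 158\right) = 161 \cdot \frac{148}{3} = \frac{23828}{3}$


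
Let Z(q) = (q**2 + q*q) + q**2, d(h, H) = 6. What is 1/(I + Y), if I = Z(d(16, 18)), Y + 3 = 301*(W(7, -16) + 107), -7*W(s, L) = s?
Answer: 1/32011 ≈ 3.1239e-5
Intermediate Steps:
W(s, L) = -s/7
Y = 31903 (Y = -3 + 301*(-1/7*7 + 107) = -3 + 301*(-1 + 107) = -3 + 301*106 = -3 + 31906 = 31903)
Z(q) = 3*q**2 (Z(q) = (q**2 + q**2) + q**2 = 2*q**2 + q**2 = 3*q**2)
I = 108 (I = 3*6**2 = 3*36 = 108)
1/(I + Y) = 1/(108 + 31903) = 1/32011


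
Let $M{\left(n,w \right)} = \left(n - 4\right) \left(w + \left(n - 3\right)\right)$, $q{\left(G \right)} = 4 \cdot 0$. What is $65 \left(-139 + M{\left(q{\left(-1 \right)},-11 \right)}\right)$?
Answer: $-5395$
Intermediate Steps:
$q{\left(G \right)} = 0$
$M{\left(n,w \right)} = \left(-4 + n\right) \left(-3 + n + w\right)$ ($M{\left(n,w \right)} = \left(-4 + n\right) \left(w + \left(-3 + n\right)\right) = \left(-4 + n\right) \left(-3 + n + w\right)$)
$65 \left(-139 + M{\left(q{\left(-1 \right)},-11 \right)}\right) = 65 \left(-139 + \left(12 + 0^{2} - 0 - -44 + 0 \left(-11\right)\right)\right) = 65 \left(-139 + \left(12 + 0 + 0 + 44 + 0\right)\right) = 65 \left(-139 + 56\right) = 65 \left(-83\right) = -5395$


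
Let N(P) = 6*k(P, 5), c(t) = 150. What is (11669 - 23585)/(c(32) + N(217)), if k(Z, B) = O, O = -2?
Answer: -1986/23 ≈ -86.348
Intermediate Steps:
k(Z, B) = -2
N(P) = -12 (N(P) = 6*(-2) = -12)
(11669 - 23585)/(c(32) + N(217)) = (11669 - 23585)/(150 - 12) = -11916/138 = -11916*1/138 = -1986/23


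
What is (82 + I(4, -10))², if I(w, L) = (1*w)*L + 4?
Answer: 2116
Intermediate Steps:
I(w, L) = 4 + L*w (I(w, L) = w*L + 4 = L*w + 4 = 4 + L*w)
(82 + I(4, -10))² = (82 + (4 - 10*4))² = (82 + (4 - 40))² = (82 - 36)² = 46² = 2116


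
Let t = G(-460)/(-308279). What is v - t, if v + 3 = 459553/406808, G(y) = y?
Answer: -234747682689/125410363432 ≈ -1.8718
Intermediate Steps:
v = -760871/406808 (v = -3 + 459553/406808 = -760871/406808 ≈ -1.8703)
t = 460/308279 (t = -460/(-308279) = -460*(-1/308279) = 460/308279 ≈ 0.0014922)
v - t = -760871/406808 - 1*460/308279 = -760871/406808 - 460/308279 = -234747682689/125410363432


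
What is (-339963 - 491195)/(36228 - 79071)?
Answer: 831158/42843 ≈ 19.400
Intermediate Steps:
(-339963 - 491195)/(36228 - 79071) = -831158/(-42843) = -831158*(-1/42843) = 831158/42843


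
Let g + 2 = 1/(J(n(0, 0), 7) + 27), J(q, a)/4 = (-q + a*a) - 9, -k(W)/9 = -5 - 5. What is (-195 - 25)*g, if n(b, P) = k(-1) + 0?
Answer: 76340/173 ≈ 441.27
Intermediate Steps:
k(W) = 90 (k(W) = -9*(-5 - 5) = -9*(-10) = 90)
n(b, P) = 90 (n(b, P) = 90 + 0 = 90)
J(q, a) = -36 - 4*q + 4*a² (J(q, a) = 4*((-q + a*a) - 9) = 4*((-q + a²) - 9) = 4*((a² - q) - 9) = 4*(-9 + a² - q) = -36 - 4*q + 4*a²)
g = -347/173 (g = -2 + 1/((-36 - 4*90 + 4*7²) + 27) = -2 + 1/((-36 - 360 + 4*49) + 27) = -2 + 1/((-36 - 360 + 196) + 27) = -2 + 1/(-200 + 27) = -2 + 1/(-173) = -2 - 1/173 = -347/173 ≈ -2.0058)
(-195 - 25)*g = (-195 - 25)*(-347/173) = -220*(-347/173) = 76340/173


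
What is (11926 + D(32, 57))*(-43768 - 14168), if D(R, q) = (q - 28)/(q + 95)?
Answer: -13128160002/19 ≈ -6.9096e+8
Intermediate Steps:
D(R, q) = (-28 + q)/(95 + q)
(11926 + D(32, 57))*(-43768 - 14168) = (11926 + (-28 + 57)/(95 + 57))*(-43768 - 14168) = (11926 + 29/152)*(-57936) = (1812781/152)*(-57936) = -13128160002/19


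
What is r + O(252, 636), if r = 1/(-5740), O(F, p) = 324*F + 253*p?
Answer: 1392271439/5740 ≈ 2.4256e+5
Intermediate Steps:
O(F, p) = 253*p + 324*F
r = -1/5740 ≈ -0.00017422
r + O(252, 636) = -1/5740 + (253*636 + 324*252) = -1/5740 + (160908 + 81648) = -1/5740 + 242556 = 1392271439/5740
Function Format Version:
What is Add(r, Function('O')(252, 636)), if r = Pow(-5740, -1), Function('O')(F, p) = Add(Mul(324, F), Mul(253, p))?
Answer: Rational(1392271439, 5740) ≈ 2.4256e+5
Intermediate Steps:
Function('O')(F, p) = Add(Mul(253, p), Mul(324, F))
r = Rational(-1, 5740) ≈ -0.00017422
Add(r, Function('O')(252, 636)) = Add(Rational(-1, 5740), Add(Mul(253, 636), Mul(324, 252))) = Add(Rational(-1, 5740), Add(160908, 81648)) = Add(Rational(-1, 5740), 242556) = Rational(1392271439, 5740)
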